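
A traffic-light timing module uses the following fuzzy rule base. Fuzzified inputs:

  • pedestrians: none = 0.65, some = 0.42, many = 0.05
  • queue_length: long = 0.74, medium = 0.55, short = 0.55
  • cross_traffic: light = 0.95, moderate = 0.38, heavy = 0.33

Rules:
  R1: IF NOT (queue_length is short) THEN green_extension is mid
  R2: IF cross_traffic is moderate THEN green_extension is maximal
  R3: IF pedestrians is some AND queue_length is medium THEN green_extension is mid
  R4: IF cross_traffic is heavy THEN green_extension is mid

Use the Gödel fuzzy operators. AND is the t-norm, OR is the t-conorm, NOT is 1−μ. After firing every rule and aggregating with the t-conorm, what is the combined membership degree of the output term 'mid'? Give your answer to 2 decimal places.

R1: ¬short=1−0.55=0.45 → w = 0.45
R2: moderate=0.38 → w = 0.38
R3: some=0.42, medium=0.55; AND[min(a, b)] → w = 0.42
R4: heavy=0.33 → w = 0.33
Rules with consequent 'mid': {R1, R3, R4} → strengths 0.45, 0.42, 0.33
Aggregate via t-conorm [max(a, b)]: 0.45

0.45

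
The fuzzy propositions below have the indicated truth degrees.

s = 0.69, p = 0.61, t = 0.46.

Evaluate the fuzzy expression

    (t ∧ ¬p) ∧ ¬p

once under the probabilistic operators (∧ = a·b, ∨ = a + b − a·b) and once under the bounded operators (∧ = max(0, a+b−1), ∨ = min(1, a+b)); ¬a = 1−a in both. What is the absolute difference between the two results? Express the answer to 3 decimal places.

0.070

Under probabilistic:
  ¬p = 1 − 0.6100 = 0.3900
  t ∧ ¬p = a·b on (0.4600, 0.3900) = 0.1794
  ¬p = 1 − 0.6100 = 0.3900
  (t ∧ ¬p) ∧ ¬p = a·b on (0.1794, 0.3900) = 0.0700
  → value = 0.0700
Under bounded:
  ¬p = 1 − 0.61 = 0.39
  t ∧ ¬p = max(0, a+b−1) on (0.46, 0.39) = 0.00
  ¬p = 1 − 0.61 = 0.39
  (t ∧ ¬p) ∧ ¬p = max(0, a+b−1) on (0.00, 0.39) = 0.00
  → value = 0.0000
|0.0700 − 0.0000| = 0.070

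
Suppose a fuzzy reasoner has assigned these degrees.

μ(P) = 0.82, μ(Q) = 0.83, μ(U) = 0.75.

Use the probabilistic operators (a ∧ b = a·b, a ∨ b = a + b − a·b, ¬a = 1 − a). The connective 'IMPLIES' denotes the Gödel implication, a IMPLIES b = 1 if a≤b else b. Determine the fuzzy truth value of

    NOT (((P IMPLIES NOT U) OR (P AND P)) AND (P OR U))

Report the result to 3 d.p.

NOT U = 1 − 0.7500 = 0.2500
P IMPLIES NOT U  [Gödel: 1 if a≤b else b] with a=0.8200, b=0.2500 → 0.2500
P AND P = a·b on (0.8200, 0.8200) = 0.6724
(P IMPLIES NOT U) OR (P AND P) = a + b − a·b on (0.2500, 0.6724) = 0.7543
P OR U = a + b − a·b on (0.8200, 0.7500) = 0.9550
((P IMPLIES NOT U) OR (P AND P)) AND (P OR U) = a·b on (0.7543, 0.9550) = 0.7204
NOT (((P IMPLIES NOT U) OR (P AND P)) AND (P OR U)) = 1 − 0.7204 = 0.2796

0.280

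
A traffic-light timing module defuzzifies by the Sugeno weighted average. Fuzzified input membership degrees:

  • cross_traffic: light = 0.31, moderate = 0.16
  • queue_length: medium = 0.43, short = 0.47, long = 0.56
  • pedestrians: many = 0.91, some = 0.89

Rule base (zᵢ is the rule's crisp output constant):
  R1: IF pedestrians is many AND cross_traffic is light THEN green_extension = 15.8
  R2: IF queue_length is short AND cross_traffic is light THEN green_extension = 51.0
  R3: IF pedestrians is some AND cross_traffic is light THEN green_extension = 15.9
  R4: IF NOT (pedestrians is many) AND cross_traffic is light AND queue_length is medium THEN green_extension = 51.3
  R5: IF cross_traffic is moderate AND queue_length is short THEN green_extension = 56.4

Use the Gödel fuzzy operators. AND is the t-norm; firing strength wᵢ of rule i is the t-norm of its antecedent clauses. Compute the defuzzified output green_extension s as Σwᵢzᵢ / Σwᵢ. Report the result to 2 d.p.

R1 (z=15.8): many=0.91, light=0.31; AND[min(a, b)] → w = 0.31
R2 (z=51.0): short=0.47, light=0.31; AND[min(a, b)] → w = 0.31
R3 (z=15.9): some=0.89, light=0.31; AND[min(a, b)] → w = 0.31
R4 (z=51.3): ¬many=1−0.91=0.09, light=0.31, medium=0.43; AND[min(a, b)] → w = 0.09
R5 (z=56.4): moderate=0.16, short=0.47; AND[min(a, b)] → w = 0.16
Weighted average = (0.31·15.8 + 0.31·51.0 + 0.31·15.9 + 0.09·51.3 + 0.16·56.4) / (0.31 + 0.31 + 0.31 + 0.09 + 0.16)
  = 39.2780 / 1.1800 = 33.29

33.29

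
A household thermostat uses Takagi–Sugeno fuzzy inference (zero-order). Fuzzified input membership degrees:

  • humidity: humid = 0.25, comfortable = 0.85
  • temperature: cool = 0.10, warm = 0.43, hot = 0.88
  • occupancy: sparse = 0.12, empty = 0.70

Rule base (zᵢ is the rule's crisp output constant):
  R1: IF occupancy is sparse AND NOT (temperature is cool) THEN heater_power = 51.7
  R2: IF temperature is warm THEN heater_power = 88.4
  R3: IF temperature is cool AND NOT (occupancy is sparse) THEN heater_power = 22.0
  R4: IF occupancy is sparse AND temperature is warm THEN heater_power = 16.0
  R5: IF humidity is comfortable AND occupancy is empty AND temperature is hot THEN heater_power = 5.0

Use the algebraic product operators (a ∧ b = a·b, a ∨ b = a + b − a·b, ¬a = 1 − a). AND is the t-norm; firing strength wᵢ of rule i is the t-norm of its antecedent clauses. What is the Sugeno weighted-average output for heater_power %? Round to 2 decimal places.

40.77

R1 (z=51.7): sparse=0.12, ¬cool=1−0.10=0.90; AND[a·b] → w = 0.1080
R2 (z=88.4): warm=0.43 → w = 0.4300
R3 (z=22.0): cool=0.10, ¬sparse=1−0.12=0.88; AND[a·b] → w = 0.0880
R4 (z=16.0): sparse=0.12, warm=0.43; AND[a·b] → w = 0.0516
R5 (z=5.0): comfortable=0.85, empty=0.70, hot=0.88; AND[a·b] → w = 0.5236
Weighted average = (0.1080·51.7 + 0.4300·88.4 + 0.0880·22.0 + 0.0516·16.0 + 0.5236·5.0) / (0.1080 + 0.4300 + 0.0880 + 0.0516 + 0.5236)
  = 48.9752 / 1.2012 = 40.77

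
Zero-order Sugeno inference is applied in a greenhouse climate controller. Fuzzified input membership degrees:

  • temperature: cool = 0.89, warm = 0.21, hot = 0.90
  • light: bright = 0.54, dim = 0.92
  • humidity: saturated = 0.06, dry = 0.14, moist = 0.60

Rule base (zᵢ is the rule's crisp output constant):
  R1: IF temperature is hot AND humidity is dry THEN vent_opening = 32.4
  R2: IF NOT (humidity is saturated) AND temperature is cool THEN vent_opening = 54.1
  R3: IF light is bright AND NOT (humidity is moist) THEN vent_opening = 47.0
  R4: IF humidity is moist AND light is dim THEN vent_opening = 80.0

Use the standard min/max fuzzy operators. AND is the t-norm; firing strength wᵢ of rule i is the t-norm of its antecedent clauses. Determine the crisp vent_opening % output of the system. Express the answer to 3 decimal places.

58.860

R1 (z=32.4): hot=0.90, dry=0.14; AND[min(a, b)] → w = 0.14
R2 (z=54.1): ¬saturated=1−0.06=0.94, cool=0.89; AND[min(a, b)] → w = 0.89
R3 (z=47.0): bright=0.54, ¬moist=1−0.60=0.40; AND[min(a, b)] → w = 0.40
R4 (z=80.0): moist=0.60, dim=0.92; AND[min(a, b)] → w = 0.60
Weighted average = (0.14·32.4 + 0.89·54.1 + 0.40·47.0 + 0.60·80.0) / (0.14 + 0.89 + 0.40 + 0.60)
  = 119.4850 / 2.0300 = 58.860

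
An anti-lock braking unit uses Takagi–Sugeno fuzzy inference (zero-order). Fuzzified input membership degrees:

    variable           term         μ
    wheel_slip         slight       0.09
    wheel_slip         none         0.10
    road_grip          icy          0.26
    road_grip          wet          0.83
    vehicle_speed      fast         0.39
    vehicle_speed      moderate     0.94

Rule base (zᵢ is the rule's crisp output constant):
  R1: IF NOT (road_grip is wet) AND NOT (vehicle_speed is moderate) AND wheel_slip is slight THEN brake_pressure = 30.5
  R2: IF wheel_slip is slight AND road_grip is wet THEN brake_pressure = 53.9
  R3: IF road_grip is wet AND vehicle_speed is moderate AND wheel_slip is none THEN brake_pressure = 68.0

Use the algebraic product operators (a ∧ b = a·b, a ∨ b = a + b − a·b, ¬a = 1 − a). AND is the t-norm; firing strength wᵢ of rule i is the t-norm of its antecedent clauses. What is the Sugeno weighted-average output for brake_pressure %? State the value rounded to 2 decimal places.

60.92

R1 (z=30.5): ¬wet=1−0.83=0.17, ¬moderate=1−0.94=0.06, slight=0.09; AND[a·b] → w = 0.0009
R2 (z=53.9): slight=0.09, wet=0.83; AND[a·b] → w = 0.0747
R3 (z=68.0): wet=0.83, moderate=0.94, none=0.10; AND[a·b] → w = 0.0780
Weighted average = (0.0009·30.5 + 0.0747·53.9 + 0.0780·68.0) / (0.0009 + 0.0747 + 0.0780)
  = 9.3597 / 0.1536 = 60.92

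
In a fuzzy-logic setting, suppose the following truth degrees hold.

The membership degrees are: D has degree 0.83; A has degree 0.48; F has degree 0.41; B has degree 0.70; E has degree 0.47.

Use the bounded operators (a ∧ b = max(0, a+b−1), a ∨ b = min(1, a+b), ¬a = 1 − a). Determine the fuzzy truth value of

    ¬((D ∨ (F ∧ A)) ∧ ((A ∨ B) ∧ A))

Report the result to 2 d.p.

0.69

F ∧ A = max(0, a+b−1) on (0.41, 0.48) = 0.00
D ∨ (F ∧ A) = min(1, a+b) on (0.83, 0.00) = 0.83
A ∨ B = min(1, a+b) on (0.48, 0.70) = 1.00
(A ∨ B) ∧ A = max(0, a+b−1) on (1.00, 0.48) = 0.48
(D ∨ (F ∧ A)) ∧ ((A ∨ B) ∧ A) = max(0, a+b−1) on (0.83, 0.48) = 0.31
¬((D ∨ (F ∧ A)) ∧ ((A ∨ B) ∧ A)) = 1 − 0.31 = 0.69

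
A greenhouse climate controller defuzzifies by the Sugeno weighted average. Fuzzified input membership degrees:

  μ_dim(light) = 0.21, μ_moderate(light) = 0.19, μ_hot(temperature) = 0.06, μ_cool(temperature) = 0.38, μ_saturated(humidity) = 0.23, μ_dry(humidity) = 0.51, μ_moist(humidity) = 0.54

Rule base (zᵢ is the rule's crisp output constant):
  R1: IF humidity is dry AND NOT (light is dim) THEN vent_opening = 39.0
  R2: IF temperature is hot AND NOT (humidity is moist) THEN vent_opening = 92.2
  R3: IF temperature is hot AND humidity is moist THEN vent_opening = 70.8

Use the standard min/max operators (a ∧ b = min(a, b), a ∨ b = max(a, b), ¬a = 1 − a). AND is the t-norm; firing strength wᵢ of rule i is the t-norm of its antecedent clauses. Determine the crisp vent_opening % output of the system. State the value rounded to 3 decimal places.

47.095

R1 (z=39.0): dry=0.51, ¬dim=1−0.21=0.79; AND[min(a, b)] → w = 0.51
R2 (z=92.2): hot=0.06, ¬moist=1−0.54=0.46; AND[min(a, b)] → w = 0.06
R3 (z=70.8): hot=0.06, moist=0.54; AND[min(a, b)] → w = 0.06
Weighted average = (0.51·39.0 + 0.06·92.2 + 0.06·70.8) / (0.51 + 0.06 + 0.06)
  = 29.6700 / 0.6300 = 47.095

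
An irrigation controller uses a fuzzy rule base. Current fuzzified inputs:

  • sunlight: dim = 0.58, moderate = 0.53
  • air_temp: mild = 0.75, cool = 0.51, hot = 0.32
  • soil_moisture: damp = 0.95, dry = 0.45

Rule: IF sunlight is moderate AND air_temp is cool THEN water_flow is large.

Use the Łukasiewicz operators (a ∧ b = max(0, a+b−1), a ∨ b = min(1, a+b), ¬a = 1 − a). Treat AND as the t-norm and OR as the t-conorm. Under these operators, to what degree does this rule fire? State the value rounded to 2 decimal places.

firing strength: moderate=0.53, cool=0.51; AND[max(0, a+b−1)] → w = 0.04

0.04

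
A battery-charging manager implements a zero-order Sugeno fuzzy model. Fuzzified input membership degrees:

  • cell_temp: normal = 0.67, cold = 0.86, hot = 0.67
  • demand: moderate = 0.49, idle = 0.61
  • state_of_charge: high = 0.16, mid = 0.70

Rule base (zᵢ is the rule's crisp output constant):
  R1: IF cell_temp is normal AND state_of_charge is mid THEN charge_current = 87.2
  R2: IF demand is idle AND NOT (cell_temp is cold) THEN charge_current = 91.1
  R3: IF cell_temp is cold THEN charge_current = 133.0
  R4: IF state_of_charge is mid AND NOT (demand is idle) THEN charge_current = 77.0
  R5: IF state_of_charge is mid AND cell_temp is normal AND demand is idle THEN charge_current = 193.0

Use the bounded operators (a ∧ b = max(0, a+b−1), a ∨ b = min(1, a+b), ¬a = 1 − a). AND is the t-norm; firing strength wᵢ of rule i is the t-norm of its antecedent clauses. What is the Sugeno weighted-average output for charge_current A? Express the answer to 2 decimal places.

R1 (z=87.2): normal=0.67, mid=0.70; AND[max(0, a+b−1)] → w = 0.37
R2 (z=91.1): idle=0.61, ¬cold=1−0.86=0.14; AND[max(0, a+b−1)] → w = 0.00
R3 (z=133.0): cold=0.86 → w = 0.86
R4 (z=77.0): mid=0.70, ¬idle=1−0.61=0.39; AND[max(0, a+b−1)] → w = 0.09
R5 (z=193.0): mid=0.70, normal=0.67, idle=0.61; AND[max(0, a+b−1)] → w = 0.00
Weighted average = (0.37·87.2 + 0.00·91.1 + 0.86·133.0 + 0.09·77.0 + 0.00·193.0) / (0.37 + 0.00 + 0.86 + 0.09 + 0.00)
  = 153.5740 / 1.3200 = 116.34

116.34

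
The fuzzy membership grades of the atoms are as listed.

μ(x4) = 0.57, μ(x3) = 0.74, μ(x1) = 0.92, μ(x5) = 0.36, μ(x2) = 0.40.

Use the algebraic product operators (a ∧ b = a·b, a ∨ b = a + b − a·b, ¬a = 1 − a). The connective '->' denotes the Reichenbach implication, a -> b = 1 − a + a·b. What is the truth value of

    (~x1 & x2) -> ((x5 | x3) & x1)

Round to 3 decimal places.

0.993

~x1 = 1 − 0.9200 = 0.0800
~x1 & x2 = a·b on (0.0800, 0.4000) = 0.0320
x5 | x3 = a + b − a·b on (0.3600, 0.7400) = 0.8336
(x5 | x3) & x1 = a·b on (0.8336, 0.9200) = 0.7669
(~x1 & x2) -> ((x5 | x3) & x1)  [Reichenbach: 1 − a + a·b] with a=0.0320, b=0.7669 → 0.9925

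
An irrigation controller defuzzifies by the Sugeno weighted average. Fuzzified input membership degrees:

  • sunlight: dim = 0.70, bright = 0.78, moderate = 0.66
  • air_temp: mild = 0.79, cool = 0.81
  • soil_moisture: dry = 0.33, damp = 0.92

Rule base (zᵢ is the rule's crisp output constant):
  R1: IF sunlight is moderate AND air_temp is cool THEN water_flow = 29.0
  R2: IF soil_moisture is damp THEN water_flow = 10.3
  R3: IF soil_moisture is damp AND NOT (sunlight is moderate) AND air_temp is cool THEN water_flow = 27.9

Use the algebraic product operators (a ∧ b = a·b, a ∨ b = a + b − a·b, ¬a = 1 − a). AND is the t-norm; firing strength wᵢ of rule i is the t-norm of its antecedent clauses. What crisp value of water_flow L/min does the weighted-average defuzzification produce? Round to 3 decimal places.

R1 (z=29.0): moderate=0.66, cool=0.81; AND[a·b] → w = 0.5346
R2 (z=10.3): damp=0.92 → w = 0.9200
R3 (z=27.9): damp=0.92, ¬moderate=1−0.66=0.34, cool=0.81; AND[a·b] → w = 0.2534
Weighted average = (0.5346·29.0 + 0.9200·10.3 + 0.2534·27.9) / (0.5346 + 0.9200 + 0.2534)
  = 32.0484 / 1.7080 = 18.764

18.764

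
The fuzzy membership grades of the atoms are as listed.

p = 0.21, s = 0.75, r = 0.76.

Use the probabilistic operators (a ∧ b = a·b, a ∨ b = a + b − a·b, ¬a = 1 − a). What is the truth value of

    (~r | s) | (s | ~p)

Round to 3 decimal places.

0.990

~r = 1 − 0.7600 = 0.2400
~r | s = a + b − a·b on (0.2400, 0.7500) = 0.8100
~p = 1 − 0.2100 = 0.7900
s | ~p = a + b − a·b on (0.7500, 0.7900) = 0.9475
(~r | s) | (s | ~p) = a + b − a·b on (0.8100, 0.9475) = 0.9900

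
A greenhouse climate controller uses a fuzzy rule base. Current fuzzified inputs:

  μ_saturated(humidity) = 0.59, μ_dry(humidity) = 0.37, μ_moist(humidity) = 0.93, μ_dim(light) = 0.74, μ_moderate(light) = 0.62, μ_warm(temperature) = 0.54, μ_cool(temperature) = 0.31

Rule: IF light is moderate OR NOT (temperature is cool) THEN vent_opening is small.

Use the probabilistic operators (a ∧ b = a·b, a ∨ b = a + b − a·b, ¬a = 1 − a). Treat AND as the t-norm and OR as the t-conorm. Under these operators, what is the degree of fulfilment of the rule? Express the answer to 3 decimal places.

0.882

firing strength: moderate=0.62, ¬cool=1−0.31=0.69; OR[a + b − a·b] → w = 0.8822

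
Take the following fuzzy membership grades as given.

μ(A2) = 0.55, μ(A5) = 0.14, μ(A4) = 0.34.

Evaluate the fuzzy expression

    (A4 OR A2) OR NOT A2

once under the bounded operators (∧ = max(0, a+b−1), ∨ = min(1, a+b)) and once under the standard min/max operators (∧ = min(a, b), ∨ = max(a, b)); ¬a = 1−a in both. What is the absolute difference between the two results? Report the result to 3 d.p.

0.450

Under bounded:
  A4 OR A2 = min(1, a+b) on (0.34, 0.55) = 0.89
  NOT A2 = 1 − 0.55 = 0.45
  (A4 OR A2) OR NOT A2 = min(1, a+b) on (0.89, 0.45) = 1.00
  → value = 1.0000
Under standard min/max:
  A4 OR A2 = max(a, b) on (0.34, 0.55) = 0.55
  NOT A2 = 1 − 0.55 = 0.45
  (A4 OR A2) OR NOT A2 = max(a, b) on (0.55, 0.45) = 0.55
  → value = 0.5500
|1.0000 − 0.5500| = 0.450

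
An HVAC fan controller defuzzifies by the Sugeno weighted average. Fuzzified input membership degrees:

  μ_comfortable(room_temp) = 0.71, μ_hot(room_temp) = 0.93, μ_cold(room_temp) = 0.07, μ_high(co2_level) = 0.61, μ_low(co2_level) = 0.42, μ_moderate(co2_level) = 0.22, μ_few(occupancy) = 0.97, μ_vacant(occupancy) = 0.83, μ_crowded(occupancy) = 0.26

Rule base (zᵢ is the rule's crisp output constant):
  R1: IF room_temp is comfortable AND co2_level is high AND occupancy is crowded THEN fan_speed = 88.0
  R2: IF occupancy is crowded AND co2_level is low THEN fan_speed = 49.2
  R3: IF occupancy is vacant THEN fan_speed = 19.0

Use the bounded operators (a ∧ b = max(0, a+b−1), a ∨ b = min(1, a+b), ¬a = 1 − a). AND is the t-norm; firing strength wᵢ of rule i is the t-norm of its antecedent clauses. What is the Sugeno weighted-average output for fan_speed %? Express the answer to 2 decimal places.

R1 (z=88.0): comfortable=0.71, high=0.61, crowded=0.26; AND[max(0, a+b−1)] → w = 0.00
R2 (z=49.2): crowded=0.26, low=0.42; AND[max(0, a+b−1)] → w = 0.00
R3 (z=19.0): vacant=0.83 → w = 0.83
Weighted average = (0.00·88.0 + 0.00·49.2 + 0.83·19.0) / (0.00 + 0.00 + 0.83)
  = 15.7700 / 0.8300 = 19.00

19.00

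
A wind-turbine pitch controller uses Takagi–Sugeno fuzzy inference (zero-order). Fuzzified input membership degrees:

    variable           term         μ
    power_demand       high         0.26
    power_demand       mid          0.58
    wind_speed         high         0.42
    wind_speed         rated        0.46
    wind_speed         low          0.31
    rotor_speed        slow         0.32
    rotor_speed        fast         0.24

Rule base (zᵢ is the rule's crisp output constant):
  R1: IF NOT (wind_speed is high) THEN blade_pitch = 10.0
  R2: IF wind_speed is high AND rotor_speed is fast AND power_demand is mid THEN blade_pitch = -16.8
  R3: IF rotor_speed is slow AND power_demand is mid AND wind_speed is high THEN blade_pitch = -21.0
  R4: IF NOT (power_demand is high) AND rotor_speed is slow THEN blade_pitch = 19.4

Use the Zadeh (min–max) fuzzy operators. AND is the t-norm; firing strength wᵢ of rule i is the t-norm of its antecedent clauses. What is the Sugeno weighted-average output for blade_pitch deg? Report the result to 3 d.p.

0.860

R1 (z=10.0): ¬high=1−0.42=0.58 → w = 0.58
R2 (z=-16.8): high=0.42, fast=0.24, mid=0.58; AND[min(a, b)] → w = 0.24
R3 (z=-21.0): slow=0.32, mid=0.58, high=0.42; AND[min(a, b)] → w = 0.32
R4 (z=19.4): ¬high=1−0.26=0.74, slow=0.32; AND[min(a, b)] → w = 0.32
Weighted average = (0.58·10.0 + 0.24·-16.8 + 0.32·-21.0 + 0.32·19.4) / (0.58 + 0.24 + 0.32 + 0.32)
  = 1.2560 / 1.4600 = 0.860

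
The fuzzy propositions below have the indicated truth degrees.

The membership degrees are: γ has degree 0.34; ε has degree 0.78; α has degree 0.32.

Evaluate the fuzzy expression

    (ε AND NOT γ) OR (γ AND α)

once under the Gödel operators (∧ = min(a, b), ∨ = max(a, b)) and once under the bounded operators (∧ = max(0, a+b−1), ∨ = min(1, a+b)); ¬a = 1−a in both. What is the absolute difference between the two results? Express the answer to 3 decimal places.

Under Gödel:
  NOT γ = 1 − 0.34 = 0.66
  ε AND NOT γ = min(a, b) on (0.78, 0.66) = 0.66
  γ AND α = min(a, b) on (0.34, 0.32) = 0.32
  (ε AND NOT γ) OR (γ AND α) = max(a, b) on (0.66, 0.32) = 0.66
  → value = 0.6600
Under bounded:
  NOT γ = 1 − 0.34 = 0.66
  ε AND NOT γ = max(0, a+b−1) on (0.78, 0.66) = 0.44
  γ AND α = max(0, a+b−1) on (0.34, 0.32) = 0.00
  (ε AND NOT γ) OR (γ AND α) = min(1, a+b) on (0.44, 0.00) = 0.44
  → value = 0.4400
|0.6600 − 0.4400| = 0.220

0.220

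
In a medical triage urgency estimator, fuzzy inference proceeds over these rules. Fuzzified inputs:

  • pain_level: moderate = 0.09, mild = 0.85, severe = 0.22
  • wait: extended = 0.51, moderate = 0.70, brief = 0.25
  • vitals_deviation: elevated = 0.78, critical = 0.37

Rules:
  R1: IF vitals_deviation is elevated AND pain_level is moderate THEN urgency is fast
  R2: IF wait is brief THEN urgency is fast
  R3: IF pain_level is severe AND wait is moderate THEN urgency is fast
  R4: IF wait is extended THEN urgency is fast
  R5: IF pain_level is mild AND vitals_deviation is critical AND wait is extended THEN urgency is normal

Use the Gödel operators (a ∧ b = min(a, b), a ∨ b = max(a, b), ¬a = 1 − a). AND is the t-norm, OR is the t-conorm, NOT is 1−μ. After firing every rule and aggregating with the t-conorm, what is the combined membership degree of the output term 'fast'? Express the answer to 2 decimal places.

R1: elevated=0.78, moderate=0.09; AND[min(a, b)] → w = 0.09
R2: brief=0.25 → w = 0.25
R3: severe=0.22, moderate=0.70; AND[min(a, b)] → w = 0.22
R4: extended=0.51 → w = 0.51
R5: mild=0.85, critical=0.37, extended=0.51; AND[min(a, b)] → w = 0.37
Rules with consequent 'fast': {R1, R2, R3, R4} → strengths 0.09, 0.25, 0.22, 0.51
Aggregate via t-conorm [max(a, b)]: 0.51

0.51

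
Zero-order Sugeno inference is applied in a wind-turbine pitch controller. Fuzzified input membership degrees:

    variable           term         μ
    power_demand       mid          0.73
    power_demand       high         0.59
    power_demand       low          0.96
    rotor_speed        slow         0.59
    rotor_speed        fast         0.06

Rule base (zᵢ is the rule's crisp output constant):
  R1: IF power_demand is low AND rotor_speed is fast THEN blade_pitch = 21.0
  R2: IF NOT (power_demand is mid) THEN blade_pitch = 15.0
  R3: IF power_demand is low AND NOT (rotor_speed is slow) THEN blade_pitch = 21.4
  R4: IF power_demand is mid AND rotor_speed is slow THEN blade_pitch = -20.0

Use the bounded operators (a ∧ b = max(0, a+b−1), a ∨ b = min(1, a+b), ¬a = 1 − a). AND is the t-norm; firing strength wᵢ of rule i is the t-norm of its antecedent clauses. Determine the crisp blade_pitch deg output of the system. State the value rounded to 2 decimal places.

R1 (z=21.0): low=0.96, fast=0.06; AND[max(0, a+b−1)] → w = 0.02
R2 (z=15.0): ¬mid=1−0.73=0.27 → w = 0.27
R3 (z=21.4): low=0.96, ¬slow=1−0.59=0.41; AND[max(0, a+b−1)] → w = 0.37
R4 (z=-20.0): mid=0.73, slow=0.59; AND[max(0, a+b−1)] → w = 0.32
Weighted average = (0.02·21.0 + 0.27·15.0 + 0.37·21.4 + 0.32·-20.0) / (0.02 + 0.27 + 0.37 + 0.32)
  = 5.9880 / 0.9800 = 6.11

6.11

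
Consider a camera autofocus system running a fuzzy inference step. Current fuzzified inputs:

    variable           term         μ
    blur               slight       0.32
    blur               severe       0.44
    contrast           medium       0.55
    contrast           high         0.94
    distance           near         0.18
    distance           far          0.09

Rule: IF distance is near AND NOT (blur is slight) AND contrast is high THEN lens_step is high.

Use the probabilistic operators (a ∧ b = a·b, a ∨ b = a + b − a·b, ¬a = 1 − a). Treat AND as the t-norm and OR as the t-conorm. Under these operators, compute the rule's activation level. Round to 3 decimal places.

firing strength: near=0.18, ¬slight=1−0.32=0.68, high=0.94; AND[a·b] → w = 0.1151

0.115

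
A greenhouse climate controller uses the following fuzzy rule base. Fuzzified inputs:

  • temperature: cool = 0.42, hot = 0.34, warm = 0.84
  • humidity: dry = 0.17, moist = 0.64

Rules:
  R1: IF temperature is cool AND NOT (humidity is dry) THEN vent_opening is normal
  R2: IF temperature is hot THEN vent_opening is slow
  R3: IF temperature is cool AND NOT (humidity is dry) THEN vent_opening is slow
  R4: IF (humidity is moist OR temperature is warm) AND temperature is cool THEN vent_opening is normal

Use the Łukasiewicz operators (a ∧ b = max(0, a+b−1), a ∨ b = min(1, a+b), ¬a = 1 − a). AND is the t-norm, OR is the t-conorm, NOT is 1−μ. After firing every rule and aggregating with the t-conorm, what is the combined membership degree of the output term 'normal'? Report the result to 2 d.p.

0.67

R1: cool=0.42, ¬dry=1−0.17=0.83; AND[max(0, a+b−1)] → w = 0.25
R2: hot=0.34 → w = 0.34
R3: cool=0.42, ¬dry=1−0.17=0.83; AND[max(0, a+b−1)] → w = 0.25
R4: (moist=0.64 OR warm=0.84) = 1.00; AND[max(0, a+b−1)] with cool=0.42 → w = 0.42
Rules with consequent 'normal': {R1, R4} → strengths 0.25, 0.42
Aggregate via t-conorm [min(1, a+b)]: 0.67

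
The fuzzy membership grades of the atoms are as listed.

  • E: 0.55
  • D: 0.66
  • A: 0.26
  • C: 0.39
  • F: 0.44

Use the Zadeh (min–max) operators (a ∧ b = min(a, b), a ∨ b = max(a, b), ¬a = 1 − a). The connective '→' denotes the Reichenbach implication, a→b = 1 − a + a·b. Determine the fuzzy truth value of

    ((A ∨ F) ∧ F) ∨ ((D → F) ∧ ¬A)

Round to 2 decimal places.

0.63

A ∨ F = max(a, b) on (0.26, 0.44) = 0.44
(A ∨ F) ∧ F = min(a, b) on (0.44, 0.44) = 0.44
D → F  [Reichenbach: 1 − a + a·b] with a=0.66, b=0.44 → 0.63
¬A = 1 − 0.26 = 0.74
(D → F) ∧ ¬A = min(a, b) on (0.63, 0.74) = 0.63
((A ∨ F) ∧ F) ∨ ((D → F) ∧ ¬A) = max(a, b) on (0.44, 0.63) = 0.63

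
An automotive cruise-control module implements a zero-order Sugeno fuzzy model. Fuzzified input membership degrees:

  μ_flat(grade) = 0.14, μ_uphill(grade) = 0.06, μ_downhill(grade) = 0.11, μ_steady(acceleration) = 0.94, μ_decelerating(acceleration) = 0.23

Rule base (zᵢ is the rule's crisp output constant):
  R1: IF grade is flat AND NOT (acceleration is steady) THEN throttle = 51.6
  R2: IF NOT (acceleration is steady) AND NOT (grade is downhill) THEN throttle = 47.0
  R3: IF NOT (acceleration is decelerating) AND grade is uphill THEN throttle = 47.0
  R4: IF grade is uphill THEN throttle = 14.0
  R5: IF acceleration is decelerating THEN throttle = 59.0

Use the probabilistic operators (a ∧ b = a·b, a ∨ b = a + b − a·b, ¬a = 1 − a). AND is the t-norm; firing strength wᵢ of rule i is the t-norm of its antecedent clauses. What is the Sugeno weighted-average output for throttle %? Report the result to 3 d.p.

49.057

R1 (z=51.6): flat=0.14, ¬steady=1−0.94=0.06; AND[a·b] → w = 0.0084
R2 (z=47.0): ¬steady=1−0.94=0.06, ¬downhill=1−0.11=0.89; AND[a·b] → w = 0.0534
R3 (z=47.0): ¬decelerating=1−0.23=0.77, uphill=0.06; AND[a·b] → w = 0.0462
R4 (z=14.0): uphill=0.06 → w = 0.0600
R5 (z=59.0): decelerating=0.23 → w = 0.2300
Weighted average = (0.0084·51.6 + 0.0534·47.0 + 0.0462·47.0 + 0.0600·14.0 + 0.2300·59.0) / (0.0084 + 0.0534 + 0.0462 + 0.0600 + 0.2300)
  = 19.5246 / 0.3980 = 49.057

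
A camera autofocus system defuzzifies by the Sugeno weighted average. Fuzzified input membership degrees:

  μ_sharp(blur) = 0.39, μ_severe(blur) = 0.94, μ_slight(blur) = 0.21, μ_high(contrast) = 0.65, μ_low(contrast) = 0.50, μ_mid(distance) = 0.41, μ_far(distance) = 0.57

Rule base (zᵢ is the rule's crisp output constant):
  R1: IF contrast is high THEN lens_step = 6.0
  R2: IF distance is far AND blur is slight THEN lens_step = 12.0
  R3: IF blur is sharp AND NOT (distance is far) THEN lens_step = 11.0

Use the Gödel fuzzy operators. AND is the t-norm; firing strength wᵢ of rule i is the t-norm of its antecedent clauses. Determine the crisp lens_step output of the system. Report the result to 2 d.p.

8.57

R1 (z=6.0): high=0.65 → w = 0.65
R2 (z=12.0): far=0.57, slight=0.21; AND[min(a, b)] → w = 0.21
R3 (z=11.0): sharp=0.39, ¬far=1−0.57=0.43; AND[min(a, b)] → w = 0.39
Weighted average = (0.65·6.0 + 0.21·12.0 + 0.39·11.0) / (0.65 + 0.21 + 0.39)
  = 10.7100 / 1.2500 = 8.57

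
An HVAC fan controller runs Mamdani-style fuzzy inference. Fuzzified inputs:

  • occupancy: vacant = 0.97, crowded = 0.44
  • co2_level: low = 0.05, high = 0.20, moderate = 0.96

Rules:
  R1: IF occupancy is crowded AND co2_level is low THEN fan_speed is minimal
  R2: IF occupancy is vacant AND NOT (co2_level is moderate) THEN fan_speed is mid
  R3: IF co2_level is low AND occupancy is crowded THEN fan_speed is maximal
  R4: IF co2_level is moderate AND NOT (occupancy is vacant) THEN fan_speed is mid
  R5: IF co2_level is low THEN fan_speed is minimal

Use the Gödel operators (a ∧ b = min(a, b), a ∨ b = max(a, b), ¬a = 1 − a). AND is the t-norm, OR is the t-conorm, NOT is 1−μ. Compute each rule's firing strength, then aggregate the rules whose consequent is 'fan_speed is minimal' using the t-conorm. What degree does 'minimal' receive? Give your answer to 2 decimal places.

R1: crowded=0.44, low=0.05; AND[min(a, b)] → w = 0.05
R2: vacant=0.97, ¬moderate=1−0.96=0.04; AND[min(a, b)] → w = 0.04
R3: low=0.05, crowded=0.44; AND[min(a, b)] → w = 0.05
R4: moderate=0.96, ¬vacant=1−0.97=0.03; AND[min(a, b)] → w = 0.03
R5: low=0.05 → w = 0.05
Rules with consequent 'minimal': {R1, R5} → strengths 0.05, 0.05
Aggregate via t-conorm [max(a, b)]: 0.05

0.05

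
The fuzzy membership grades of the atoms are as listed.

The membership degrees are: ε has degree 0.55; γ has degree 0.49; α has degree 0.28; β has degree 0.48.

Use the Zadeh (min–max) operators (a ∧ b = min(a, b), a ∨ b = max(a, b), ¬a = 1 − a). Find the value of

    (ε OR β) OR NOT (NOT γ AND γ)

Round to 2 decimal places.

ε OR β = max(a, b) on (0.55, 0.48) = 0.55
NOT γ = 1 − 0.49 = 0.51
NOT γ AND γ = min(a, b) on (0.51, 0.49) = 0.49
NOT (NOT γ AND γ) = 1 − 0.49 = 0.51
(ε OR β) OR NOT (NOT γ AND γ) = max(a, b) on (0.55, 0.51) = 0.55

0.55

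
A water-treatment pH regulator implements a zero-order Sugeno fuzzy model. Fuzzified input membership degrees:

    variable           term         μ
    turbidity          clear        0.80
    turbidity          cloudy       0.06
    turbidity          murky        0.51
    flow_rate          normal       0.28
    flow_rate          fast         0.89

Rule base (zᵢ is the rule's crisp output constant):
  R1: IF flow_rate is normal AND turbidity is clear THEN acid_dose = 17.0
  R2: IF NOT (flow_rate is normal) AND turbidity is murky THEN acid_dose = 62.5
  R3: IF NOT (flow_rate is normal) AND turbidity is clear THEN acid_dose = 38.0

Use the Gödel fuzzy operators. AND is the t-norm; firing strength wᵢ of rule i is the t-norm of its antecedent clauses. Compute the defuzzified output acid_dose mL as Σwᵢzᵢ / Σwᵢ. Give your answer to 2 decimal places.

42.38

R1 (z=17.0): normal=0.28, clear=0.80; AND[min(a, b)] → w = 0.28
R2 (z=62.5): ¬normal=1−0.28=0.72, murky=0.51; AND[min(a, b)] → w = 0.51
R3 (z=38.0): ¬normal=1−0.28=0.72, clear=0.80; AND[min(a, b)] → w = 0.72
Weighted average = (0.28·17.0 + 0.51·62.5 + 0.72·38.0) / (0.28 + 0.51 + 0.72)
  = 63.9950 / 1.5100 = 42.38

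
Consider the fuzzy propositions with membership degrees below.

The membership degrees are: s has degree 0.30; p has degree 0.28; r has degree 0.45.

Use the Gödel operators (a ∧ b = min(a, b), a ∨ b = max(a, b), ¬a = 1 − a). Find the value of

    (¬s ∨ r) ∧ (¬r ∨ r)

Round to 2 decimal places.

0.55

¬s = 1 − 0.30 = 0.70
¬s ∨ r = max(a, b) on (0.70, 0.45) = 0.70
¬r = 1 − 0.45 = 0.55
¬r ∨ r = max(a, b) on (0.55, 0.45) = 0.55
(¬s ∨ r) ∧ (¬r ∨ r) = min(a, b) on (0.70, 0.55) = 0.55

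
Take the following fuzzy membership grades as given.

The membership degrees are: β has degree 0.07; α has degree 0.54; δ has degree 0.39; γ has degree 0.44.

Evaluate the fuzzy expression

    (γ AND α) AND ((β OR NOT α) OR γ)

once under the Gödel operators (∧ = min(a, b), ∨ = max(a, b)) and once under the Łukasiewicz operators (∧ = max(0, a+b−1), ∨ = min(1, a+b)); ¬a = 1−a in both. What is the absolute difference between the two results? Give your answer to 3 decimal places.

0.440

Under Gödel:
  γ AND α = min(a, b) on (0.44, 0.54) = 0.44
  NOT α = 1 − 0.54 = 0.46
  β OR NOT α = max(a, b) on (0.07, 0.46) = 0.46
  (β OR NOT α) OR γ = max(a, b) on (0.46, 0.44) = 0.46
  (γ AND α) AND ((β OR NOT α) OR γ) = min(a, b) on (0.44, 0.46) = 0.44
  → value = 0.4400
Under Łukasiewicz:
  γ AND α = max(0, a+b−1) on (0.44, 0.54) = 0.00
  NOT α = 1 − 0.54 = 0.46
  β OR NOT α = min(1, a+b) on (0.07, 0.46) = 0.53
  (β OR NOT α) OR γ = min(1, a+b) on (0.53, 0.44) = 0.97
  (γ AND α) AND ((β OR NOT α) OR γ) = max(0, a+b−1) on (0.00, 0.97) = 0.00
  → value = 0.0000
|0.4400 − 0.0000| = 0.440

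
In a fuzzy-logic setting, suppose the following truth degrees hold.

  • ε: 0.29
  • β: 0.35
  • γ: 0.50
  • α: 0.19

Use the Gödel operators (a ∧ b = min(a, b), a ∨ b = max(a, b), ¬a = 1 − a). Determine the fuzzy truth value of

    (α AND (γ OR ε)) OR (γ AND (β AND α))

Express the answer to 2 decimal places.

0.19

γ OR ε = max(a, b) on (0.50, 0.29) = 0.50
α AND (γ OR ε) = min(a, b) on (0.19, 0.50) = 0.19
β AND α = min(a, b) on (0.35, 0.19) = 0.19
γ AND (β AND α) = min(a, b) on (0.50, 0.19) = 0.19
(α AND (γ OR ε)) OR (γ AND (β AND α)) = max(a, b) on (0.19, 0.19) = 0.19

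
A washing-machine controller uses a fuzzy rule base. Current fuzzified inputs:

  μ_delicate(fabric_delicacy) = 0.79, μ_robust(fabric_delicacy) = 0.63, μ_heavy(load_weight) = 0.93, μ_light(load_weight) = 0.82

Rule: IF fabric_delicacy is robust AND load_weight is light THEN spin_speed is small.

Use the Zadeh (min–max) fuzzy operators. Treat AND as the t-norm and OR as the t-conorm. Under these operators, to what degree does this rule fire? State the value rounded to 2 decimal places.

firing strength: robust=0.63, light=0.82; AND[min(a, b)] → w = 0.63

0.63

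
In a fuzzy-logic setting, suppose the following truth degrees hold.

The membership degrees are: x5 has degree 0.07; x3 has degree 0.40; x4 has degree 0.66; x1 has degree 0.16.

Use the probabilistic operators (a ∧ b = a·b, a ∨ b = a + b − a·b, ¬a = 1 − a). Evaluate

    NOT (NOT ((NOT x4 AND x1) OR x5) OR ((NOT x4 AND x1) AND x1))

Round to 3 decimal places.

NOT x4 = 1 − 0.6600 = 0.3400
NOT x4 AND x1 = a·b on (0.3400, 0.1600) = 0.0544
(NOT x4 AND x1) OR x5 = a + b − a·b on (0.0544, 0.0700) = 0.1206
NOT ((NOT x4 AND x1) OR x5) = 1 − 0.1206 = 0.8794
NOT x4 = 1 − 0.6600 = 0.3400
NOT x4 AND x1 = a·b on (0.3400, 0.1600) = 0.0544
(NOT x4 AND x1) AND x1 = a·b on (0.0544, 0.1600) = 0.0087
NOT ((NOT x4 AND x1) OR x5) OR ((NOT x4 AND x1) AND x1) = a + b − a·b on (0.8794, 0.0087) = 0.8805
NOT (NOT ((NOT x4 AND x1) OR x5) OR ((NOT x4 AND x1) AND x1)) = 1 − 0.8805 = 0.1195

0.120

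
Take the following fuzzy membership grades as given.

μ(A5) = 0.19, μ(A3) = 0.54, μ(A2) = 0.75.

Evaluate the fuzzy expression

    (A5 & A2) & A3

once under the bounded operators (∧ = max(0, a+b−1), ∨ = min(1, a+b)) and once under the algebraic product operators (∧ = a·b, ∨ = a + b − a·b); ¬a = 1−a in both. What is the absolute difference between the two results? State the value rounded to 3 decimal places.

0.077

Under bounded:
  A5 & A2 = max(0, a+b−1) on (0.19, 0.75) = 0.00
  (A5 & A2) & A3 = max(0, a+b−1) on (0.00, 0.54) = 0.00
  → value = 0.0000
Under algebraic product:
  A5 & A2 = a·b on (0.1900, 0.7500) = 0.1425
  (A5 & A2) & A3 = a·b on (0.1425, 0.5400) = 0.0770
  → value = 0.0770
|0.0000 − 0.0770| = 0.077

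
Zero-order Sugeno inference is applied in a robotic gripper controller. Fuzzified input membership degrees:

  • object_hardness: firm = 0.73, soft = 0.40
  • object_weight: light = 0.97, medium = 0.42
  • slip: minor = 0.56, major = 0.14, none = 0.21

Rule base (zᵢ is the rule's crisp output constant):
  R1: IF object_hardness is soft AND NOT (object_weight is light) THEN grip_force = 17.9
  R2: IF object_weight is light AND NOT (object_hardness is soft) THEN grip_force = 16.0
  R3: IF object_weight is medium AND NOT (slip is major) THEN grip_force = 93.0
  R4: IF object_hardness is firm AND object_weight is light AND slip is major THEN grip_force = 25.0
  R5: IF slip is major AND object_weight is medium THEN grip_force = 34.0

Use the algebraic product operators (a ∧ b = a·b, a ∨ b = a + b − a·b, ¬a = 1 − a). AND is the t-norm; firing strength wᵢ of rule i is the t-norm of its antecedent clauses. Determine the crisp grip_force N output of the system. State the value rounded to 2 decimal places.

R1 (z=17.9): soft=0.40, ¬light=1−0.97=0.03; AND[a·b] → w = 0.0120
R2 (z=16.0): light=0.97, ¬soft=1−0.40=0.60; AND[a·b] → w = 0.5820
R3 (z=93.0): medium=0.42, ¬major=1−0.14=0.86; AND[a·b] → w = 0.3612
R4 (z=25.0): firm=0.73, light=0.97, major=0.14; AND[a·b] → w = 0.0991
R5 (z=34.0): major=0.14, medium=0.42; AND[a·b] → w = 0.0588
Weighted average = (0.0120·17.9 + 0.5820·16.0 + 0.3612·93.0 + 0.0991·25.0 + 0.0588·34.0) / (0.0120 + 0.5820 + 0.3612 + 0.0991 + 0.0588)
  = 47.5960 / 1.1131 = 42.76

42.76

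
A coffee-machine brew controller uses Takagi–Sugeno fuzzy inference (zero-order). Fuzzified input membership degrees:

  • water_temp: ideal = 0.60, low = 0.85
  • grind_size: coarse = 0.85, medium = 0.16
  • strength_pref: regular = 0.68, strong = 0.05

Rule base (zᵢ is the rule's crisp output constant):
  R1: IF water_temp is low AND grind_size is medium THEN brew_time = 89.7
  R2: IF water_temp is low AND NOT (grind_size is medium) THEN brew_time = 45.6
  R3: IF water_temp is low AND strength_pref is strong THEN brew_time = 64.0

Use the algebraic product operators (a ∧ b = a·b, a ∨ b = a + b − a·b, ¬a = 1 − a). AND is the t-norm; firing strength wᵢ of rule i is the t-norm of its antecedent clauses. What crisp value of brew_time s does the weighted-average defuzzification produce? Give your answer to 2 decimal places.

53.20

R1 (z=89.7): low=0.85, medium=0.16; AND[a·b] → w = 0.1360
R2 (z=45.6): low=0.85, ¬medium=1−0.16=0.84; AND[a·b] → w = 0.7140
R3 (z=64.0): low=0.85, strong=0.05; AND[a·b] → w = 0.0425
Weighted average = (0.1360·89.7 + 0.7140·45.6 + 0.0425·64.0) / (0.1360 + 0.7140 + 0.0425)
  = 47.4776 / 0.8925 = 53.20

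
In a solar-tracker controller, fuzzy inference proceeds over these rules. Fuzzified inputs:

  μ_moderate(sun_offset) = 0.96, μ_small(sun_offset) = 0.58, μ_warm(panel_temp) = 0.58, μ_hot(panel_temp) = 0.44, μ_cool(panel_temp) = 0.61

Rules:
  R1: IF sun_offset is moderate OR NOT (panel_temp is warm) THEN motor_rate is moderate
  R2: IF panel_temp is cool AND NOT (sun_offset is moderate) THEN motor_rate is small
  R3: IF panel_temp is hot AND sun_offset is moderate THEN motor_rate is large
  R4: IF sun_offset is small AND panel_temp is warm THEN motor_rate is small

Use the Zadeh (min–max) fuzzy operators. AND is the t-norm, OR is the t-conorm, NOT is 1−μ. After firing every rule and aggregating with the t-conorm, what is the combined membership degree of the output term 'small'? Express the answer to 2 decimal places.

0.58

R1: moderate=0.96, ¬warm=1−0.58=0.42; OR[max(a, b)] → w = 0.96
R2: cool=0.61, ¬moderate=1−0.96=0.04; AND[min(a, b)] → w = 0.04
R3: hot=0.44, moderate=0.96; AND[min(a, b)] → w = 0.44
R4: small=0.58, warm=0.58; AND[min(a, b)] → w = 0.58
Rules with consequent 'small': {R2, R4} → strengths 0.04, 0.58
Aggregate via t-conorm [max(a, b)]: 0.58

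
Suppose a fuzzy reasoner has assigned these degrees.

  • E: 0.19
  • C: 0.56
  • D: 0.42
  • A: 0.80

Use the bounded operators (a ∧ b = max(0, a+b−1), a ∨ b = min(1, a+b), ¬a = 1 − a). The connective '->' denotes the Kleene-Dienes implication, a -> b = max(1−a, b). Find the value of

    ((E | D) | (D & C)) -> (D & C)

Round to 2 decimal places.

E | D = min(1, a+b) on (0.19, 0.42) = 0.61
D & C = max(0, a+b−1) on (0.42, 0.56) = 0.00
(E | D) | (D & C) = min(1, a+b) on (0.61, 0.00) = 0.61
D & C = max(0, a+b−1) on (0.42, 0.56) = 0.00
((E | D) | (D & C)) -> (D & C)  [Kleene-Dienes: max(1−a, b)] with a=0.61, b=0.00 → 0.39

0.39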